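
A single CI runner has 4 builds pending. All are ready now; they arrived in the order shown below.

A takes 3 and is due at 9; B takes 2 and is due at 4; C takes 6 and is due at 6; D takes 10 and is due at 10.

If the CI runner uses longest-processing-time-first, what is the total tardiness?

LPT (decreasing processing time): D C A B.
D: 0→10, due 10, tardiness 0
C: 10→16, due 6, tardiness 10
A: 16→19, due 9, tardiness 10
B: 19→21, due 4, tardiness 17
Sum = 0+10+10+17 = 37.

37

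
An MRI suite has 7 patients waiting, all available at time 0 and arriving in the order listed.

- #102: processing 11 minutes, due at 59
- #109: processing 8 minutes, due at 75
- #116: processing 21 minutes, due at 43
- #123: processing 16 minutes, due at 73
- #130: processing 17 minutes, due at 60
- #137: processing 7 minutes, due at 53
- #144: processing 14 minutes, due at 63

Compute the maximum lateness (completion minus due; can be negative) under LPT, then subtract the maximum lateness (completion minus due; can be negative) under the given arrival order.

10

LPT (decreasing processing time): #116 #130 #123 #144 #102 #109 #137.
#116: 0→21, due 43, lateness -22
#130: 21→38, due 60, lateness -22
#123: 38→54, due 73, lateness -19
#144: 54→68, due 63, lateness 5
#102: 68→79, due 59, lateness 20
#109: 79→87, due 75, lateness 12
#137: 87→94, due 53, lateness 41
Maximum = 41.
FIFO (arrival order): #102 #109 #116 #123 #130 #137 #144.
#102: 0→11, due 59, lateness -48
#109: 11→19, due 75, lateness -56
#116: 19→40, due 43, lateness -3
#123: 40→56, due 73, lateness -17
#130: 56→73, due 60, lateness 13
#137: 73→80, due 53, lateness 27
#144: 80→94, due 63, lateness 31
Maximum = 31.
Difference = 41 − 31 = 10.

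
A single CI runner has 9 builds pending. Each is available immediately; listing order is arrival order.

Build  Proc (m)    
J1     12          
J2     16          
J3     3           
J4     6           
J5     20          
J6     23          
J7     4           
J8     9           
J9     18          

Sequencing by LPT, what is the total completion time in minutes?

714

LPT (decreasing processing time): J6 J5 J9 J2 J1 J8 J4 J7 J3.
J6: 0→23
J5: 23→43
J9: 43→61
J2: 61→77
J1: 77→89
J8: 89→98
J4: 98→104
J7: 104→108
J3: 108→111
Sum = 23+43+61+77+89+98+104+108+111 = 714.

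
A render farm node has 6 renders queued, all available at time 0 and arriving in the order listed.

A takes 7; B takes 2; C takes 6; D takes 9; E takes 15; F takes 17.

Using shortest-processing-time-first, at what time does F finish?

SPT (increasing processing time): B C A D E F.
B: 0→2
C: 2→8
A: 8→15
D: 15→24
E: 24→39
F: 39→56

56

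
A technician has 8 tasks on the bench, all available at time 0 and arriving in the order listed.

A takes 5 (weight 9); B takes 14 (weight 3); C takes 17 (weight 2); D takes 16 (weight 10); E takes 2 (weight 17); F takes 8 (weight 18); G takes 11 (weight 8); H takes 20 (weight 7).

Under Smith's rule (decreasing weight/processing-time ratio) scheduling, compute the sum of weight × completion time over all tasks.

WSPT (decreasing weight/processing-time ratio): E F A G D H B C.
E: finishes 2, weight 17, w·C = 34
F: finishes 10, weight 18, w·C = 180
A: finishes 15, weight 9, w·C = 135
G: finishes 26, weight 8, w·C = 208
D: finishes 42, weight 10, w·C = 420
H: finishes 62, weight 7, w·C = 434
B: finishes 76, weight 3, w·C = 228
C: finishes 93, weight 2, w·C = 186
Sum = 34+180+135+208+420+434+228+186 = 1825.

1825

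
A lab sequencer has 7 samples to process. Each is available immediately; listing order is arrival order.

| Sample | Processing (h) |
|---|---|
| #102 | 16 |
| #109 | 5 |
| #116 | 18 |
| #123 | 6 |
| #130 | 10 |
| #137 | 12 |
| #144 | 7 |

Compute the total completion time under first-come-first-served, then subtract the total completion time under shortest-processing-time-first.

FIFO (arrival order): #102 #109 #116 #123 #130 #137 #144.
#102: 0→16
#109: 16→21
#116: 21→39
#123: 39→45
#130: 45→55
#137: 55→67
#144: 67→74
Sum = 16+21+39+45+55+67+74 = 317.
SPT (increasing processing time): #109 #123 #144 #130 #137 #102 #116.
#109: 0→5
#123: 5→11
#144: 11→18
#130: 18→28
#137: 28→40
#102: 40→56
#116: 56→74
Sum = 5+11+18+28+40+56+74 = 232.
Difference = 317 − 232 = 85.

85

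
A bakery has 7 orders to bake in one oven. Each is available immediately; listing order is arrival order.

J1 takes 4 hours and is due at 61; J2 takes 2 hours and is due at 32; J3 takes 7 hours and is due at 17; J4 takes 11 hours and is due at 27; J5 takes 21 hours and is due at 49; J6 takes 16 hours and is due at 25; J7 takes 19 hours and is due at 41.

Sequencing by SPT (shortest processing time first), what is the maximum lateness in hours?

31

SPT (increasing processing time): J2 J1 J3 J4 J6 J7 J5.
J2: 0→2, due 32, lateness -30
J1: 2→6, due 61, lateness -55
J3: 6→13, due 17, lateness -4
J4: 13→24, due 27, lateness -3
J6: 24→40, due 25, lateness 15
J7: 40→59, due 41, lateness 18
J5: 59→80, due 49, lateness 31
Maximum = 31.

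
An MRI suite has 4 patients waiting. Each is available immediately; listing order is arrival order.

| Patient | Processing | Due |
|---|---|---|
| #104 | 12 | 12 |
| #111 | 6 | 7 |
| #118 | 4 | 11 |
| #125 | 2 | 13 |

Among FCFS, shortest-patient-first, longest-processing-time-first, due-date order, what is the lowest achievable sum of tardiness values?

FIFO (arrival order): #104 #111 #118 #125.
#104: 0→12, due 12, tardiness 0
#111: 12→18, due 7, tardiness 11
#118: 18→22, due 11, tardiness 11
#125: 22→24, due 13, tardiness 11
Sum = 0+11+11+11 = 33.
SPT (increasing processing time): #125 #118 #111 #104.
#125: 0→2, due 13, tardiness 0
#118: 2→6, due 11, tardiness 0
#111: 6→12, due 7, tardiness 5
#104: 12→24, due 12, tardiness 12
Sum = 0+0+5+12 = 17.
LPT (decreasing processing time): #104 #111 #118 #125.
#104: 0→12, due 12, tardiness 0
#111: 12→18, due 7, tardiness 11
#118: 18→22, due 11, tardiness 11
#125: 22→24, due 13, tardiness 11
Sum = 0+11+11+11 = 33.
EDD (increasing due date): #111 #118 #104 #125.
#111: 0→6, due 7, tardiness 0
#118: 6→10, due 11, tardiness 0
#104: 10→22, due 12, tardiness 10
#125: 22→24, due 13, tardiness 11
Sum = 0+0+10+11 = 21.
FIFO 33, SPT 17, LPT 33, EDD 21 → minimum 17.

17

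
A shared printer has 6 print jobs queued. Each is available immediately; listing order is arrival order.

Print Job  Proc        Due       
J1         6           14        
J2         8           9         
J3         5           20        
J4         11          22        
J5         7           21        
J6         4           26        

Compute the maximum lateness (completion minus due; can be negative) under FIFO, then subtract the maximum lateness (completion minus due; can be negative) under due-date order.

FIFO (arrival order): J1 J2 J3 J4 J5 J6.
J1: 0→6, due 14, lateness -8
J2: 6→14, due 9, lateness 5
J3: 14→19, due 20, lateness -1
J4: 19→30, due 22, lateness 8
J5: 30→37, due 21, lateness 16
J6: 37→41, due 26, lateness 15
Maximum = 16.
EDD (increasing due date): J2 J1 J3 J5 J4 J6.
J2: 0→8, due 9, lateness -1
J1: 8→14, due 14, lateness 0
J3: 14→19, due 20, lateness -1
J5: 19→26, due 21, lateness 5
J4: 26→37, due 22, lateness 15
J6: 37→41, due 26, lateness 15
Maximum = 15.
Difference = 16 − 15 = 1.

1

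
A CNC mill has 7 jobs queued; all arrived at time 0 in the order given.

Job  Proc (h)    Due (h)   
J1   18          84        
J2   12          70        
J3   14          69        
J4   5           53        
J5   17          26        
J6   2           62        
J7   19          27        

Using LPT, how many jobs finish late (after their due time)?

4

LPT (decreasing processing time): J7 J1 J5 J3 J2 J4 J6.
J7: 0→19, due 27, tardiness 0
J1: 19→37, due 84, tardiness 0
J5: 37→54, due 26, tardiness 28
J3: 54→68, due 69, tardiness 0
J2: 68→80, due 70, tardiness 10
J4: 80→85, due 53, tardiness 32
J6: 85→87, due 62, tardiness 25
Late jobs: 4.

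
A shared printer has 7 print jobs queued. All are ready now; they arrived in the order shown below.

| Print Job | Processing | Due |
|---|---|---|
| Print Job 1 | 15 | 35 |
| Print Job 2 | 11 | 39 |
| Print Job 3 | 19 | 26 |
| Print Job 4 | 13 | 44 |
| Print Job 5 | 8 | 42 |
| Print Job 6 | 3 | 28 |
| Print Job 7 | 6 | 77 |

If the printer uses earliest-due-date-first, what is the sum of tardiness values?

EDD (increasing due date): Print Job 3 Print Job 6 Print Job 1 Print Job 2 Print Job 5 Print Job 4 Print Job 7.
Print Job 3: 0→19, due 26, tardiness 0
Print Job 6: 19→22, due 28, tardiness 0
Print Job 1: 22→37, due 35, tardiness 2
Print Job 2: 37→48, due 39, tardiness 9
Print Job 5: 48→56, due 42, tardiness 14
Print Job 4: 56→69, due 44, tardiness 25
Print Job 7: 69→75, due 77, tardiness 0
Sum = 0+0+2+9+14+25+0 = 50.

50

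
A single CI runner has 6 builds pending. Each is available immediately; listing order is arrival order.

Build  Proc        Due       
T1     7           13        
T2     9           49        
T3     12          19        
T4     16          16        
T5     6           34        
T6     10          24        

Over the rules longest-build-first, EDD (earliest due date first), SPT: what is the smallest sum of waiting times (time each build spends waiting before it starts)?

117

LPT (decreasing processing time): T4 T3 T6 T2 T1 T5.
T4: waits 0, runs 0→16
T3: waits 16, runs 16→28
T6: waits 28, runs 28→38
T2: waits 38, runs 38→47
T1: waits 47, runs 47→54
T5: waits 54, runs 54→60
Sum = 0+16+28+38+47+54 = 183.
EDD (increasing due date): T1 T4 T3 T6 T5 T2.
T1: waits 0, runs 0→7
T4: waits 7, runs 7→23
T3: waits 23, runs 23→35
T6: waits 35, runs 35→45
T5: waits 45, runs 45→51
T2: waits 51, runs 51→60
Sum = 0+7+23+35+45+51 = 161.
SPT (increasing processing time): T5 T1 T2 T6 T3 T4.
T5: waits 0, runs 0→6
T1: waits 6, runs 6→13
T2: waits 13, runs 13→22
T6: waits 22, runs 22→32
T3: waits 32, runs 32→44
T4: waits 44, runs 44→60
Sum = 0+6+13+22+32+44 = 117.
LPT 183, EDD 161, SPT 117 → minimum 117.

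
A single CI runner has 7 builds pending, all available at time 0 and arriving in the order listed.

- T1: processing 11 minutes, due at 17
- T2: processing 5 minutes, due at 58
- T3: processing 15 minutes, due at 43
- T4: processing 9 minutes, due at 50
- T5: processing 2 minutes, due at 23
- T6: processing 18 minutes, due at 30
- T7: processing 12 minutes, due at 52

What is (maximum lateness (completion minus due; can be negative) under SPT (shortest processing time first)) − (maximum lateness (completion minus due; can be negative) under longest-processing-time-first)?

SPT (increasing processing time): T5 T2 T4 T1 T7 T3 T6.
T5: 0→2, due 23, lateness -21
T2: 2→7, due 58, lateness -51
T4: 7→16, due 50, lateness -34
T1: 16→27, due 17, lateness 10
T7: 27→39, due 52, lateness -13
T3: 39→54, due 43, lateness 11
T6: 54→72, due 30, lateness 42
Maximum = 42.
LPT (decreasing processing time): T6 T3 T7 T1 T4 T2 T5.
T6: 0→18, due 30, lateness -12
T3: 18→33, due 43, lateness -10
T7: 33→45, due 52, lateness -7
T1: 45→56, due 17, lateness 39
T4: 56→65, due 50, lateness 15
T2: 65→70, due 58, lateness 12
T5: 70→72, due 23, lateness 49
Maximum = 49.
Difference = 42 − 49 = -7.

-7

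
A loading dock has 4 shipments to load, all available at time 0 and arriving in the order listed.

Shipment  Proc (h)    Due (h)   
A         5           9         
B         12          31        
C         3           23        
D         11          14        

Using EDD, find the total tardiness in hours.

2

EDD (increasing due date): A D C B.
A: 0→5, due 9, tardiness 0
D: 5→16, due 14, tardiness 2
C: 16→19, due 23, tardiness 0
B: 19→31, due 31, tardiness 0
Sum = 0+2+0+0 = 2.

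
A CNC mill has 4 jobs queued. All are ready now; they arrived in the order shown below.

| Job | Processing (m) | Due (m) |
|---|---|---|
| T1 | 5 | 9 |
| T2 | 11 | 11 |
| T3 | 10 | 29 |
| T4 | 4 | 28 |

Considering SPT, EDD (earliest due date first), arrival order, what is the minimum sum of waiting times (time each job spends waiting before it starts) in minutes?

32

SPT (increasing processing time): T4 T1 T3 T2.
T4: waits 0, runs 0→4
T1: waits 4, runs 4→9
T3: waits 9, runs 9→19
T2: waits 19, runs 19→30
Sum = 0+4+9+19 = 32.
EDD (increasing due date): T1 T2 T4 T3.
T1: waits 0, runs 0→5
T2: waits 5, runs 5→16
T4: waits 16, runs 16→20
T3: waits 20, runs 20→30
Sum = 0+5+16+20 = 41.
FIFO (arrival order): T1 T2 T3 T4.
T1: waits 0, runs 0→5
T2: waits 5, runs 5→16
T3: waits 16, runs 16→26
T4: waits 26, runs 26→30
Sum = 0+5+16+26 = 47.
SPT 32, EDD 41, FIFO 47 → minimum 32.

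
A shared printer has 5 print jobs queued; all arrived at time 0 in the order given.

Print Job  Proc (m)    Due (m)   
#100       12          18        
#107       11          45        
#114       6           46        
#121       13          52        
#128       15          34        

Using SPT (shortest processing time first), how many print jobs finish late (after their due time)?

SPT (increasing processing time): #114 #107 #100 #121 #128.
#114: 0→6, due 46, tardiness 0
#107: 6→17, due 45, tardiness 0
#100: 17→29, due 18, tardiness 11
#121: 29→42, due 52, tardiness 0
#128: 42→57, due 34, tardiness 23
Late print jobs: 2.

2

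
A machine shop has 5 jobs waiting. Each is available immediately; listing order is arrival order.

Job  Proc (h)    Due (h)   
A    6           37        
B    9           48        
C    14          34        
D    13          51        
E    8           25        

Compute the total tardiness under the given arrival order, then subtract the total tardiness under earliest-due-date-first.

25

FIFO (arrival order): A B C D E.
A: 0→6, due 37, tardiness 0
B: 6→15, due 48, tardiness 0
C: 15→29, due 34, tardiness 0
D: 29→42, due 51, tardiness 0
E: 42→50, due 25, tardiness 25
Sum = 0+0+0+0+25 = 25.
EDD (increasing due date): E C A B D.
E: 0→8, due 25, tardiness 0
C: 8→22, due 34, tardiness 0
A: 22→28, due 37, tardiness 0
B: 28→37, due 48, tardiness 0
D: 37→50, due 51, tardiness 0
Sum = 0+0+0+0+0 = 0.
Difference = 25 − 0 = 25.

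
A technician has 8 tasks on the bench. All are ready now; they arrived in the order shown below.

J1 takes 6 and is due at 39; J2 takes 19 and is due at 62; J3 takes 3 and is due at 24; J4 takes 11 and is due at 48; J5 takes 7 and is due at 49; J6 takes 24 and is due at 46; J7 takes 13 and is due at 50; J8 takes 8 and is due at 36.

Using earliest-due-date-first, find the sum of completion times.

EDD (increasing due date): J3 J8 J1 J6 J4 J5 J7 J2.
J3: 0→3
J8: 3→11
J1: 11→17
J6: 17→41
J4: 41→52
J5: 52→59
J7: 59→72
J2: 72→91
Sum = 3+11+17+41+52+59+72+91 = 346.

346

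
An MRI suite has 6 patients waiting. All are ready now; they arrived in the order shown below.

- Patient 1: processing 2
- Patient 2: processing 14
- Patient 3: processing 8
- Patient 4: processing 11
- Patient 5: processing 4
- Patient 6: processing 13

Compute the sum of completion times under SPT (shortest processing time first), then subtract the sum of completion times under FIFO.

-31

SPT (increasing processing time): Patient 1 Patient 5 Patient 3 Patient 4 Patient 6 Patient 2.
Patient 1: 0→2
Patient 5: 2→6
Patient 3: 6→14
Patient 4: 14→25
Patient 6: 25→38
Patient 2: 38→52
Sum = 2+6+14+25+38+52 = 137.
FIFO (arrival order): Patient 1 Patient 2 Patient 3 Patient 4 Patient 5 Patient 6.
Patient 1: 0→2
Patient 2: 2→16
Patient 3: 16→24
Patient 4: 24→35
Patient 5: 35→39
Patient 6: 39→52
Sum = 2+16+24+35+39+52 = 168.
Difference = 137 − 168 = -31.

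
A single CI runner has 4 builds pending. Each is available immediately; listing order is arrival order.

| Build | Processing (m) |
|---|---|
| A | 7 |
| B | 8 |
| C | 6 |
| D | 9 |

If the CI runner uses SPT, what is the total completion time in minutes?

70

SPT (increasing processing time): C A B D.
C: 0→6
A: 6→13
B: 13→21
D: 21→30
Sum = 6+13+21+30 = 70.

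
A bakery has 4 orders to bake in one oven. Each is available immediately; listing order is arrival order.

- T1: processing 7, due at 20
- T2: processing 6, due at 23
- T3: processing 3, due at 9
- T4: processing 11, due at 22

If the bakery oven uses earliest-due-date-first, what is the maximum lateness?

4

EDD (increasing due date): T3 T1 T4 T2.
T3: 0→3, due 9, lateness -6
T1: 3→10, due 20, lateness -10
T4: 10→21, due 22, lateness -1
T2: 21→27, due 23, lateness 4
Maximum = 4.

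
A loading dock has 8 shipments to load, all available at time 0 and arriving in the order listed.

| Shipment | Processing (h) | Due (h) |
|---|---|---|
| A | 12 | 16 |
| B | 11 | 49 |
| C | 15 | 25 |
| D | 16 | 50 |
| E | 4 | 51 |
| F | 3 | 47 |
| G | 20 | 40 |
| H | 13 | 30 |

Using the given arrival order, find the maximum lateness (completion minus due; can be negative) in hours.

FIFO (arrival order): A B C D E F G H.
A: 0→12, due 16, lateness -4
B: 12→23, due 49, lateness -26
C: 23→38, due 25, lateness 13
D: 38→54, due 50, lateness 4
E: 54→58, due 51, lateness 7
F: 58→61, due 47, lateness 14
G: 61→81, due 40, lateness 41
H: 81→94, due 30, lateness 64
Maximum = 64.

64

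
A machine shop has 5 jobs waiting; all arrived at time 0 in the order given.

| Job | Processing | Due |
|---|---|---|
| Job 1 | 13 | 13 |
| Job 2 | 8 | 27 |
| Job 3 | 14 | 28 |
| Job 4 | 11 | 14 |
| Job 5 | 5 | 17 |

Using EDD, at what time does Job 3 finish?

EDD (increasing due date): Job 1 Job 4 Job 5 Job 2 Job 3.
Job 1: 0→13
Job 4: 13→24
Job 5: 24→29
Job 2: 29→37
Job 3: 37→51

51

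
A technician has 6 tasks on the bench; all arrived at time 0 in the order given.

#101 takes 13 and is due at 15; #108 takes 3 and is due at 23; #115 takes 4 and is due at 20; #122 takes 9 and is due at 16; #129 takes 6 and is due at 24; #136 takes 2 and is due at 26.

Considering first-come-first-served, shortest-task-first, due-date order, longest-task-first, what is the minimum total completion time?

92

FIFO (arrival order): #101 #108 #115 #122 #129 #136.
#101: 0→13
#108: 13→16
#115: 16→20
#122: 20→29
#129: 29→35
#136: 35→37
Sum = 13+16+20+29+35+37 = 150.
SPT (increasing processing time): #136 #108 #115 #129 #122 #101.
#136: 0→2
#108: 2→5
#115: 5→9
#129: 9→15
#122: 15→24
#101: 24→37
Sum = 2+5+9+15+24+37 = 92.
EDD (increasing due date): #101 #122 #115 #108 #129 #136.
#101: 0→13
#122: 13→22
#115: 22→26
#108: 26→29
#129: 29→35
#136: 35→37
Sum = 13+22+26+29+35+37 = 162.
LPT (decreasing processing time): #101 #122 #129 #115 #108 #136.
#101: 0→13
#122: 13→22
#129: 22→28
#115: 28→32
#108: 32→35
#136: 35→37
Sum = 13+22+28+32+35+37 = 167.
FIFO 150, SPT 92, EDD 162, LPT 167 → minimum 92.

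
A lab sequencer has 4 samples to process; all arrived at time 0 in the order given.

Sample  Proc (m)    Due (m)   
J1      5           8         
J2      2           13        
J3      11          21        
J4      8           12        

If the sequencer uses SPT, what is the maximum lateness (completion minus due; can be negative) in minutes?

5

SPT (increasing processing time): J2 J1 J4 J3.
J2: 0→2, due 13, lateness -11
J1: 2→7, due 8, lateness -1
J4: 7→15, due 12, lateness 3
J3: 15→26, due 21, lateness 5
Maximum = 5.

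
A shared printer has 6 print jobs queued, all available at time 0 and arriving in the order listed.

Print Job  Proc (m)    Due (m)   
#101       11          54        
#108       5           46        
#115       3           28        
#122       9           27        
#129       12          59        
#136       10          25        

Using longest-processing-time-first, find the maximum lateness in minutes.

LPT (decreasing processing time): #129 #101 #136 #122 #108 #115.
#129: 0→12, due 59, lateness -47
#101: 12→23, due 54, lateness -31
#136: 23→33, due 25, lateness 8
#122: 33→42, due 27, lateness 15
#108: 42→47, due 46, lateness 1
#115: 47→50, due 28, lateness 22
Maximum = 22.

22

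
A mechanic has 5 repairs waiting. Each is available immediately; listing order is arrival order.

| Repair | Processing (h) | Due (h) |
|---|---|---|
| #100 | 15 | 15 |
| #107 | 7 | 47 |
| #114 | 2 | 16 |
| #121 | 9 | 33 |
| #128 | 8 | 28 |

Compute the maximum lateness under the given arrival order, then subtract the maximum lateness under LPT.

FIFO (arrival order): #100 #107 #114 #121 #128.
#100: 0→15, due 15, lateness 0
#107: 15→22, due 47, lateness -25
#114: 22→24, due 16, lateness 8
#121: 24→33, due 33, lateness 0
#128: 33→41, due 28, lateness 13
Maximum = 13.
LPT (decreasing processing time): #100 #121 #128 #107 #114.
#100: 0→15, due 15, lateness 0
#121: 15→24, due 33, lateness -9
#128: 24→32, due 28, lateness 4
#107: 32→39, due 47, lateness -8
#114: 39→41, due 16, lateness 25
Maximum = 25.
Difference = 13 − 25 = -12.

-12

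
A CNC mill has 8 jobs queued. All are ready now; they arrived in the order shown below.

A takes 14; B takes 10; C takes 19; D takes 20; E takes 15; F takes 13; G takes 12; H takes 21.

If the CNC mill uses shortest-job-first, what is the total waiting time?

366

SPT (increasing processing time): B G F A E C D H.
B: waits 0, runs 0→10
G: waits 10, runs 10→22
F: waits 22, runs 22→35
A: waits 35, runs 35→49
E: waits 49, runs 49→64
C: waits 64, runs 64→83
D: waits 83, runs 83→103
H: waits 103, runs 103→124
Sum = 0+10+22+35+49+64+83+103 = 366.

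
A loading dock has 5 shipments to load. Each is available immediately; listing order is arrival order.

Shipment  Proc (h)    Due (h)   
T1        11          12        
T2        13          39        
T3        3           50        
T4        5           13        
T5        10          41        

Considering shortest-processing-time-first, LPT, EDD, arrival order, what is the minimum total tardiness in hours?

SPT (increasing processing time): T3 T4 T5 T1 T2.
T3: 0→3, due 50, tardiness 0
T4: 3→8, due 13, tardiness 0
T5: 8→18, due 41, tardiness 0
T1: 18→29, due 12, tardiness 17
T2: 29→42, due 39, tardiness 3
Sum = 0+0+0+17+3 = 20.
LPT (decreasing processing time): T2 T1 T5 T4 T3.
T2: 0→13, due 39, tardiness 0
T1: 13→24, due 12, tardiness 12
T5: 24→34, due 41, tardiness 0
T4: 34→39, due 13, tardiness 26
T3: 39→42, due 50, tardiness 0
Sum = 0+12+0+26+0 = 38.
EDD (increasing due date): T1 T4 T2 T5 T3.
T1: 0→11, due 12, tardiness 0
T4: 11→16, due 13, tardiness 3
T2: 16→29, due 39, tardiness 0
T5: 29→39, due 41, tardiness 0
T3: 39→42, due 50, tardiness 0
Sum = 0+3+0+0+0 = 3.
FIFO (arrival order): T1 T2 T3 T4 T5.
T1: 0→11, due 12, tardiness 0
T2: 11→24, due 39, tardiness 0
T3: 24→27, due 50, tardiness 0
T4: 27→32, due 13, tardiness 19
T5: 32→42, due 41, tardiness 1
Sum = 0+0+0+19+1 = 20.
SPT 20, LPT 38, EDD 3, FIFO 20 → minimum 3.

3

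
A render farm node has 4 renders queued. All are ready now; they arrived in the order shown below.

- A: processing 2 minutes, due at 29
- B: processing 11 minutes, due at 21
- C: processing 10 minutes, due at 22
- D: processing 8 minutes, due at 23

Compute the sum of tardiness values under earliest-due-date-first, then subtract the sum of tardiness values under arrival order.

EDD (increasing due date): B C D A.
B: 0→11, due 21, tardiness 0
C: 11→21, due 22, tardiness 0
D: 21→29, due 23, tardiness 6
A: 29→31, due 29, tardiness 2
Sum = 0+0+6+2 = 8.
FIFO (arrival order): A B C D.
A: 0→2, due 29, tardiness 0
B: 2→13, due 21, tardiness 0
C: 13→23, due 22, tardiness 1
D: 23→31, due 23, tardiness 8
Sum = 0+0+1+8 = 9.
Difference = 8 − 9 = -1.

-1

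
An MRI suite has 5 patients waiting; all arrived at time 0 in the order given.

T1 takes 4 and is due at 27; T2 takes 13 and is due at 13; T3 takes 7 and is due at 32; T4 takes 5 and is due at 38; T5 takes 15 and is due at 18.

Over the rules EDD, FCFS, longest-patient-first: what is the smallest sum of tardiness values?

28

EDD (increasing due date): T2 T5 T1 T3 T4.
T2: 0→13, due 13, tardiness 0
T5: 13→28, due 18, tardiness 10
T1: 28→32, due 27, tardiness 5
T3: 32→39, due 32, tardiness 7
T4: 39→44, due 38, tardiness 6
Sum = 0+10+5+7+6 = 28.
FIFO (arrival order): T1 T2 T3 T4 T5.
T1: 0→4, due 27, tardiness 0
T2: 4→17, due 13, tardiness 4
T3: 17→24, due 32, tardiness 0
T4: 24→29, due 38, tardiness 0
T5: 29→44, due 18, tardiness 26
Sum = 0+4+0+0+26 = 30.
LPT (decreasing processing time): T5 T2 T3 T4 T1.
T5: 0→15, due 18, tardiness 0
T2: 15→28, due 13, tardiness 15
T3: 28→35, due 32, tardiness 3
T4: 35→40, due 38, tardiness 2
T1: 40→44, due 27, tardiness 17
Sum = 0+15+3+2+17 = 37.
EDD 28, FIFO 30, LPT 37 → minimum 28.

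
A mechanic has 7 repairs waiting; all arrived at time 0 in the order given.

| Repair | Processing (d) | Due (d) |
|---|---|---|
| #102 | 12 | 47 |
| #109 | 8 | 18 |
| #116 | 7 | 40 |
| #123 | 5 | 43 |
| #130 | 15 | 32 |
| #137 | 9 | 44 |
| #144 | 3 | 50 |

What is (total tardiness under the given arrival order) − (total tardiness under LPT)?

-21

FIFO (arrival order): #102 #109 #116 #123 #130 #137 #144.
#102: 0→12, due 47, tardiness 0
#109: 12→20, due 18, tardiness 2
#116: 20→27, due 40, tardiness 0
#123: 27→32, due 43, tardiness 0
#130: 32→47, due 32, tardiness 15
#137: 47→56, due 44, tardiness 12
#144: 56→59, due 50, tardiness 9
Sum = 0+2+0+0+15+12+9 = 38.
LPT (decreasing processing time): #130 #102 #137 #109 #116 #123 #144.
#130: 0→15, due 32, tardiness 0
#102: 15→27, due 47, tardiness 0
#137: 27→36, due 44, tardiness 0
#109: 36→44, due 18, tardiness 26
#116: 44→51, due 40, tardiness 11
#123: 51→56, due 43, tardiness 13
#144: 56→59, due 50, tardiness 9
Sum = 0+0+0+26+11+13+9 = 59.
Difference = 38 − 59 = -21.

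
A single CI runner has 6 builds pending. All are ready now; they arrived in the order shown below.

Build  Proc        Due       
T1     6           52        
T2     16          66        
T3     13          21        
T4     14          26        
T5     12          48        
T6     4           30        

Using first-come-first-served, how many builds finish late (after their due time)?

FIFO (arrival order): T1 T2 T3 T4 T5 T6.
T1: 0→6, due 52, tardiness 0
T2: 6→22, due 66, tardiness 0
T3: 22→35, due 21, tardiness 14
T4: 35→49, due 26, tardiness 23
T5: 49→61, due 48, tardiness 13
T6: 61→65, due 30, tardiness 35
Late builds: 4.

4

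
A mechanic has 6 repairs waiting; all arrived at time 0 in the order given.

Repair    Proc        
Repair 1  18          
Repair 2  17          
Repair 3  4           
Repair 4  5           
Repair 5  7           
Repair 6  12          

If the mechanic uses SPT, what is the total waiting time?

102

SPT (increasing processing time): Repair 3 Repair 4 Repair 5 Repair 6 Repair 2 Repair 1.
Repair 3: waits 0, runs 0→4
Repair 4: waits 4, runs 4→9
Repair 5: waits 9, runs 9→16
Repair 6: waits 16, runs 16→28
Repair 2: waits 28, runs 28→45
Repair 1: waits 45, runs 45→63
Sum = 0+4+9+16+28+45 = 102.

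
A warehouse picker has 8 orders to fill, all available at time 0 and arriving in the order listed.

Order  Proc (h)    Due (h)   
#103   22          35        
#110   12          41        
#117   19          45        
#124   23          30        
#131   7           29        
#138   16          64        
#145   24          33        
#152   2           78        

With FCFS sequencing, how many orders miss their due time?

FIFO (arrival order): #103 #110 #117 #124 #131 #138 #145 #152.
#103: 0→22, due 35, tardiness 0
#110: 22→34, due 41, tardiness 0
#117: 34→53, due 45, tardiness 8
#124: 53→76, due 30, tardiness 46
#131: 76→83, due 29, tardiness 54
#138: 83→99, due 64, tardiness 35
#145: 99→123, due 33, tardiness 90
#152: 123→125, due 78, tardiness 47
Late orders: 6.

6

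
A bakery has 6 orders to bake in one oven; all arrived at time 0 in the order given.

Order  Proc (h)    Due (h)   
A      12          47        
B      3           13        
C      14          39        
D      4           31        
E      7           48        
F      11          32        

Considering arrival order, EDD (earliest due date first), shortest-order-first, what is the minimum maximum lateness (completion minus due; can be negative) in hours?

FIFO (arrival order): A B C D E F.
A: 0→12, due 47, lateness -35
B: 12→15, due 13, lateness 2
C: 15→29, due 39, lateness -10
D: 29→33, due 31, lateness 2
E: 33→40, due 48, lateness -8
F: 40→51, due 32, lateness 19
Maximum = 19.
EDD (increasing due date): B D F C A E.
B: 0→3, due 13, lateness -10
D: 3→7, due 31, lateness -24
F: 7→18, due 32, lateness -14
C: 18→32, due 39, lateness -7
A: 32→44, due 47, lateness -3
E: 44→51, due 48, lateness 3
Maximum = 3.
SPT (increasing processing time): B D E F A C.
B: 0→3, due 13, lateness -10
D: 3→7, due 31, lateness -24
E: 7→14, due 48, lateness -34
F: 14→25, due 32, lateness -7
A: 25→37, due 47, lateness -10
C: 37→51, due 39, lateness 12
Maximum = 12.
FIFO 19, EDD 3, SPT 12 → minimum 3.

3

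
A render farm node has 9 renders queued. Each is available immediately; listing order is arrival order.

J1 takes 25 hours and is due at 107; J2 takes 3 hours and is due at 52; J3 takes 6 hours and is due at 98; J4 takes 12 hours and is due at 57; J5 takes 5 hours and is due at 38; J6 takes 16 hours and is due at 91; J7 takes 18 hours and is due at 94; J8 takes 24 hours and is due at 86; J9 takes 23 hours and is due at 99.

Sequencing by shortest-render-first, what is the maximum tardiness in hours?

SPT (increasing processing time): J2 J5 J3 J4 J6 J7 J9 J8 J1.
J2: 0→3, due 52, tardiness 0
J5: 3→8, due 38, tardiness 0
J3: 8→14, due 98, tardiness 0
J4: 14→26, due 57, tardiness 0
J6: 26→42, due 91, tardiness 0
J7: 42→60, due 94, tardiness 0
J9: 60→83, due 99, tardiness 0
J8: 83→107, due 86, tardiness 21
J1: 107→132, due 107, tardiness 25
Maximum = 25.

25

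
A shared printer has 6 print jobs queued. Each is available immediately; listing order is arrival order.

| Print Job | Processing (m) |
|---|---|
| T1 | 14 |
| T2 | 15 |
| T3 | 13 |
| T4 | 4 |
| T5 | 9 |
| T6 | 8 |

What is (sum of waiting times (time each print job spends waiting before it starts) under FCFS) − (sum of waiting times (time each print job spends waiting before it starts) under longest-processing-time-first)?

FIFO (arrival order): T1 T2 T3 T4 T5 T6.
T1: waits 0, runs 0→14
T2: waits 14, runs 14→29
T3: waits 29, runs 29→42
T4: waits 42, runs 42→46
T5: waits 46, runs 46→55
T6: waits 55, runs 55→63
Sum = 0+14+29+42+46+55 = 186.
LPT (decreasing processing time): T2 T1 T3 T5 T6 T4.
T2: waits 0, runs 0→15
T1: waits 15, runs 15→29
T3: waits 29, runs 29→42
T5: waits 42, runs 42→51
T6: waits 51, runs 51→59
T4: waits 59, runs 59→63
Sum = 0+15+29+42+51+59 = 196.
Difference = 186 − 196 = -10.

-10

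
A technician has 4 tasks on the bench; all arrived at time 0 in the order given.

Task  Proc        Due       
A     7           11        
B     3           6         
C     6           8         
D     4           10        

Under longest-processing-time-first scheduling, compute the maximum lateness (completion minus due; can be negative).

LPT (decreasing processing time): A C D B.
A: 0→7, due 11, lateness -4
C: 7→13, due 8, lateness 5
D: 13→17, due 10, lateness 7
B: 17→20, due 6, lateness 14
Maximum = 14.

14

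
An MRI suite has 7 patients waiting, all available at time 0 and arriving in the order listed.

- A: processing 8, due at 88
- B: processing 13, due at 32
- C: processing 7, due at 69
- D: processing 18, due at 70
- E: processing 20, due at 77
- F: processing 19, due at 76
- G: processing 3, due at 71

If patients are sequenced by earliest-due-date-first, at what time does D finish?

38

EDD (increasing due date): B C D G F E A.
B: 0→13
C: 13→20
D: 20→38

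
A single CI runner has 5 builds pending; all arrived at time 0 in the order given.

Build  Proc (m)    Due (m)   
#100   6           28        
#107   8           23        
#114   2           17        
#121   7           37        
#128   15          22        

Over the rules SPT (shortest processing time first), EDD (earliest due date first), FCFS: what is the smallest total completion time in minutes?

SPT (increasing processing time): #114 #100 #121 #107 #128.
#114: 0→2
#100: 2→8
#121: 8→15
#107: 15→23
#128: 23→38
Sum = 2+8+15+23+38 = 86.
EDD (increasing due date): #114 #128 #107 #100 #121.
#114: 0→2
#128: 2→17
#107: 17→25
#100: 25→31
#121: 31→38
Sum = 2+17+25+31+38 = 113.
FIFO (arrival order): #100 #107 #114 #121 #128.
#100: 0→6
#107: 6→14
#114: 14→16
#121: 16→23
#128: 23→38
Sum = 6+14+16+23+38 = 97.
SPT 86, EDD 113, FIFO 97 → minimum 86.

86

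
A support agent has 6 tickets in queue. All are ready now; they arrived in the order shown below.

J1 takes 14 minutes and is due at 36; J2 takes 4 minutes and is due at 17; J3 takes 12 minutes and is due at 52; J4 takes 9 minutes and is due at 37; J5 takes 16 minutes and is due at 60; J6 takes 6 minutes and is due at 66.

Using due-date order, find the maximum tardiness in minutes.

0

EDD (increasing due date): J2 J1 J4 J3 J5 J6.
J2: 0→4, due 17, tardiness 0
J1: 4→18, due 36, tardiness 0
J4: 18→27, due 37, tardiness 0
J3: 27→39, due 52, tardiness 0
J5: 39→55, due 60, tardiness 0
J6: 55→61, due 66, tardiness 0
Maximum = 0.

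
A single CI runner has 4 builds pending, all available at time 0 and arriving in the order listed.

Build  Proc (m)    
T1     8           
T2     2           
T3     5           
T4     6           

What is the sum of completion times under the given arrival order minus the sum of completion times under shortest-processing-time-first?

FIFO (arrival order): T1 T2 T3 T4.
T1: 0→8
T2: 8→10
T3: 10→15
T4: 15→21
Sum = 8+10+15+21 = 54.
SPT (increasing processing time): T2 T3 T4 T1.
T2: 0→2
T3: 2→7
T4: 7→13
T1: 13→21
Sum = 2+7+13+21 = 43.
Difference = 54 − 43 = 11.

11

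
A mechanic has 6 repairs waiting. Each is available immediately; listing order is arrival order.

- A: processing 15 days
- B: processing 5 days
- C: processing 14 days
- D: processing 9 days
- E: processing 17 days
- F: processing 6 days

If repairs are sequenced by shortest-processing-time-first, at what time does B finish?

SPT (increasing processing time): B F D C A E.
B: 0→5

5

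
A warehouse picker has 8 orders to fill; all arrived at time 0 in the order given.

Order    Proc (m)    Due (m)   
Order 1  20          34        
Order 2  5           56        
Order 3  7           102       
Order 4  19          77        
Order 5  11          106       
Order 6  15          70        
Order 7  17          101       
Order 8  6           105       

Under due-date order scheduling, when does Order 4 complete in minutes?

59

EDD (increasing due date): Order 1 Order 2 Order 6 Order 4 Order 7 Order 3 Order 8 Order 5.
Order 1: 0→20
Order 2: 20→25
Order 6: 25→40
Order 4: 40→59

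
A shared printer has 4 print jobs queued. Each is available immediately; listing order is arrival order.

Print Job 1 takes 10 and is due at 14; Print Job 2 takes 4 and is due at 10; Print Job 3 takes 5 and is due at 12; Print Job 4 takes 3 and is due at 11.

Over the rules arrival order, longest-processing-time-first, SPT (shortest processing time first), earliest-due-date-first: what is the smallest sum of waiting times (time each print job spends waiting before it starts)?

22

FIFO (arrival order): Print Job 1 Print Job 2 Print Job 3 Print Job 4.
Print Job 1: waits 0, runs 0→10
Print Job 2: waits 10, runs 10→14
Print Job 3: waits 14, runs 14→19
Print Job 4: waits 19, runs 19→22
Sum = 0+10+14+19 = 43.
LPT (decreasing processing time): Print Job 1 Print Job 3 Print Job 2 Print Job 4.
Print Job 1: waits 0, runs 0→10
Print Job 3: waits 10, runs 10→15
Print Job 2: waits 15, runs 15→19
Print Job 4: waits 19, runs 19→22
Sum = 0+10+15+19 = 44.
SPT (increasing processing time): Print Job 4 Print Job 2 Print Job 3 Print Job 1.
Print Job 4: waits 0, runs 0→3
Print Job 2: waits 3, runs 3→7
Print Job 3: waits 7, runs 7→12
Print Job 1: waits 12, runs 12→22
Sum = 0+3+7+12 = 22.
EDD (increasing due date): Print Job 2 Print Job 4 Print Job 3 Print Job 1.
Print Job 2: waits 0, runs 0→4
Print Job 4: waits 4, runs 4→7
Print Job 3: waits 7, runs 7→12
Print Job 1: waits 12, runs 12→22
Sum = 0+4+7+12 = 23.
FIFO 43, LPT 44, SPT 22, EDD 23 → minimum 22.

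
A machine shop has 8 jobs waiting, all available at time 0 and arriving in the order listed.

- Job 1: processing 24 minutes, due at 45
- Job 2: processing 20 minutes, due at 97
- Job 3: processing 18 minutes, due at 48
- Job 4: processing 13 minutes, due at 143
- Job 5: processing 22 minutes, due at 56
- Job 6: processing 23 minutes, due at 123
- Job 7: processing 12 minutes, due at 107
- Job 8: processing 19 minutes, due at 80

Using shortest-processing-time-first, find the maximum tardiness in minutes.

SPT (increasing processing time): Job 7 Job 4 Job 3 Job 8 Job 2 Job 5 Job 6 Job 1.
Job 7: 0→12, due 107, tardiness 0
Job 4: 12→25, due 143, tardiness 0
Job 3: 25→43, due 48, tardiness 0
Job 8: 43→62, due 80, tardiness 0
Job 2: 62→82, due 97, tardiness 0
Job 5: 82→104, due 56, tardiness 48
Job 6: 104→127, due 123, tardiness 4
Job 1: 127→151, due 45, tardiness 106
Maximum = 106.

106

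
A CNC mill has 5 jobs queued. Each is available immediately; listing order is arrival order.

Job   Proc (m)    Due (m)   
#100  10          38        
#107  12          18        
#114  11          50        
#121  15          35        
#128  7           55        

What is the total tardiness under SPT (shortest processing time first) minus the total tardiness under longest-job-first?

23

SPT (increasing processing time): #128 #100 #114 #107 #121.
#128: 0→7, due 55, tardiness 0
#100: 7→17, due 38, tardiness 0
#114: 17→28, due 50, tardiness 0
#107: 28→40, due 18, tardiness 22
#121: 40→55, due 35, tardiness 20
Sum = 0+0+0+22+20 = 42.
LPT (decreasing processing time): #121 #107 #114 #100 #128.
#121: 0→15, due 35, tardiness 0
#107: 15→27, due 18, tardiness 9
#114: 27→38, due 50, tardiness 0
#100: 38→48, due 38, tardiness 10
#128: 48→55, due 55, tardiness 0
Sum = 0+9+0+10+0 = 19.
Difference = 42 − 19 = 23.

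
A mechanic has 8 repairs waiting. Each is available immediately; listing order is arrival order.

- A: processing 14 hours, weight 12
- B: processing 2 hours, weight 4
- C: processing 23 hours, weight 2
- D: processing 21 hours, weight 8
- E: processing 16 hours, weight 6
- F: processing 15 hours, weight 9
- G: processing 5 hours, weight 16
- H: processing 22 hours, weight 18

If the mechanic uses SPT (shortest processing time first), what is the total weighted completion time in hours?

SPT (increasing processing time): B G A F E D H C.
B: finishes 2, weight 4, w·C = 8
G: finishes 7, weight 16, w·C = 112
A: finishes 21, weight 12, w·C = 252
F: finishes 36, weight 9, w·C = 324
E: finishes 52, weight 6, w·C = 312
D: finishes 73, weight 8, w·C = 584
H: finishes 95, weight 18, w·C = 1710
C: finishes 118, weight 2, w·C = 236
Sum = 8+112+252+324+312+584+1710+236 = 3538.

3538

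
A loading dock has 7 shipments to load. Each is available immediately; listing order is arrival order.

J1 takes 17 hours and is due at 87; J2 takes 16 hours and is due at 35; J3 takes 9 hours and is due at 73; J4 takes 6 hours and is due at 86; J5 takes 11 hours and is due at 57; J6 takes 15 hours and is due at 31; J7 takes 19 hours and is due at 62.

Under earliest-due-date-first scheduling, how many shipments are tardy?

EDD (increasing due date): J6 J2 J5 J7 J3 J4 J1.
J6: 0→15, due 31, tardiness 0
J2: 15→31, due 35, tardiness 0
J5: 31→42, due 57, tardiness 0
J7: 42→61, due 62, tardiness 0
J3: 61→70, due 73, tardiness 0
J4: 70→76, due 86, tardiness 0
J1: 76→93, due 87, tardiness 6
Late shipments: 1.

1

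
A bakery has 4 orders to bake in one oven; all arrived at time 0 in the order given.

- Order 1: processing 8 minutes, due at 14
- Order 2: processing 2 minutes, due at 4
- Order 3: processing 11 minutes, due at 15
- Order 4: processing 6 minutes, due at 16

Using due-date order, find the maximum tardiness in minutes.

EDD (increasing due date): Order 2 Order 1 Order 3 Order 4.
Order 2: 0→2, due 4, tardiness 0
Order 1: 2→10, due 14, tardiness 0
Order 3: 10→21, due 15, tardiness 6
Order 4: 21→27, due 16, tardiness 11
Maximum = 11.

11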